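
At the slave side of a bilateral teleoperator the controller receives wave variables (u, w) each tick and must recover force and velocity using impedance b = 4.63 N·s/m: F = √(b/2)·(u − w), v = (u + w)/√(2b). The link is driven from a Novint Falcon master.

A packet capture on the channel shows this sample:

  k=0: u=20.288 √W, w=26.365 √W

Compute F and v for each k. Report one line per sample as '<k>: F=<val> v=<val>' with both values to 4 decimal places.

0: F=-9.2462 v=15.3311

k=0: u−w=-6.0770, u+w=46.6530; √(b/2)=1.5215, √(2b)=3.0430; F=1.5215×(-6.077)=-9.2462, v=46.6530/3.0430=15.3311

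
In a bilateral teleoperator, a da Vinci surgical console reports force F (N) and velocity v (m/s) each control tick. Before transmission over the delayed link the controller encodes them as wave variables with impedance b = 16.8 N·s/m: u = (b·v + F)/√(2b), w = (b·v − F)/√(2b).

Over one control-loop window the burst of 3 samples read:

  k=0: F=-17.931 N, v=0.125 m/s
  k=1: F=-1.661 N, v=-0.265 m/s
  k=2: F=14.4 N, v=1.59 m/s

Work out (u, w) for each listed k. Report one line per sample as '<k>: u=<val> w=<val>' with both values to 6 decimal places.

0: u=-2.731107 w=3.455676
1: u=-1.054593 w=-0.481493
2: u=7.092494 w=2.124022

k=0: b·v=16.8×0.125=2.100000; √(2b)=5.796551; u=(2.100000+(-17.931))/5.796551=-2.731107, w=(2.100000−(-17.931))/5.796551=3.455676
k=1: b·v=16.8×(-0.265)=-4.452000; √(2b)=5.796551; u=(-4.452000+(-1.661))/5.796551=-1.054593, w=(-4.452000−(-1.661))/5.796551=-0.481493
k=2: b·v=16.8×1.59=26.712000; √(2b)=5.796551; u=(26.712000+14.4)/5.796551=7.092494, w=(26.712000−14.4)/5.796551=2.124022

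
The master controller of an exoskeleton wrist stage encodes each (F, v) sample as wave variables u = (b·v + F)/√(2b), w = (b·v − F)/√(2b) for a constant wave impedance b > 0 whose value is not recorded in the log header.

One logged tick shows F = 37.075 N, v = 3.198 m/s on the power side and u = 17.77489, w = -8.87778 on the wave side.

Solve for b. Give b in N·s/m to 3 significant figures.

b = 3.87 N·s/m

u + w = 8.8971;  u + w = √(2b)·v, so √(2b) = 8.8971/3.198 = 2.7821.
b = (√(2b))²/2 = 7.7400/2 = 3.8700.
(Check via u − w = 2F/√(2b): u − w = 26.6527, 2F/√(2b) = 26.6527.)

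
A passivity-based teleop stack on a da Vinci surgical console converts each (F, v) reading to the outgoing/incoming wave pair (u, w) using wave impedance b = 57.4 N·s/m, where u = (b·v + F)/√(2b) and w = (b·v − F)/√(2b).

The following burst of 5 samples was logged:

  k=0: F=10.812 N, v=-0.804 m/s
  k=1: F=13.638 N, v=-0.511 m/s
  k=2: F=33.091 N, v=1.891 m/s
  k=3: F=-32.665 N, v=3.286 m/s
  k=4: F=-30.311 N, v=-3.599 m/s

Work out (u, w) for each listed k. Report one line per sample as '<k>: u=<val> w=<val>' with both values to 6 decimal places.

k=0: b·v=57.4×(-0.804)=-46.149600; √(2b)=10.714476; u=(-46.149600+10.812)/10.714476=-3.298117, w=(-46.149600−10.812)/10.714476=-5.316321
k=1: b·v=57.4×(-0.511)=-29.331400; √(2b)=10.714476; u=(-29.331400+13.638)/10.714476=-1.464691, w=(-29.331400−13.638)/10.714476=-4.010406
k=2: b·v=57.4×1.891=108.543400; √(2b)=10.714476; u=(108.543400+33.091)/10.714476=13.218976, w=(108.543400−33.091)/10.714476=7.042099
k=3: b·v=57.4×3.286=188.616400; √(2b)=10.714476; u=(188.616400+(-32.665))/10.714476=14.555205, w=(188.616400−(-32.665))/10.714476=20.652564
k=4: b·v=57.4×(-3.599)=-206.582600; √(2b)=10.714476; u=(-206.582600+(-30.311))/10.714476=-22.109676, w=(-206.582600−(-30.311))/10.714476=-16.451724

0: u=-3.298117 w=-5.316321
1: u=-1.464691 w=-4.010406
2: u=13.218976 w=7.042099
3: u=14.555205 w=20.652564
4: u=-22.109676 w=-16.451724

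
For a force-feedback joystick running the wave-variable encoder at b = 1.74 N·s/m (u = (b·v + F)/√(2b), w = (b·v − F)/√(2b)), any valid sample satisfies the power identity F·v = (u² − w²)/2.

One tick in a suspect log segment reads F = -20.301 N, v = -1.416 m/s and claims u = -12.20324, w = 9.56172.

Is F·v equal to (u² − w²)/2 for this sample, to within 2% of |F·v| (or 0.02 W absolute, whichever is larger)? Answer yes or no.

yes

F·v = (-20.301)×(-1.416) = 28.74622 W.
(u² − w²)/2 = (148.91907 − 91.42649)/2 = 28.74629 W.
|Δ| = 0.00007;  2% of max(1, |F·v|) = 0.57492.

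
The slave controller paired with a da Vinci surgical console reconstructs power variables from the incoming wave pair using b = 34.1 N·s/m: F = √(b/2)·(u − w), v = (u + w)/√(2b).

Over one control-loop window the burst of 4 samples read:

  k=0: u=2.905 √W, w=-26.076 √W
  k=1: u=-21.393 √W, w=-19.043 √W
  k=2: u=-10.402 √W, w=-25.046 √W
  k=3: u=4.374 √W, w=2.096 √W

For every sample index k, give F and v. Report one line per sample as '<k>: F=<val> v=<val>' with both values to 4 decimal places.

0: F=119.6673 v=-2.8058
1: F=-9.7035 v=-4.8964
2: F=60.4675 v=-4.2924
3: F=9.4062 v=0.7835

k=0: u−w=28.9810, u+w=-23.1710; √(b/2)=4.1292, √(2b)=8.2583; F=4.1292×28.981=119.6673, v=-23.1710/8.2583=-2.8058
k=1: u−w=-2.3500, u+w=-40.4360; √(b/2)=4.1292, √(2b)=8.2583; F=4.1292×(-2.35)=-9.7035, v=-40.4360/8.2583=-4.8964
k=2: u−w=14.6440, u+w=-35.4480; √(b/2)=4.1292, √(2b)=8.2583; F=4.1292×14.644=60.4675, v=-35.4480/8.2583=-4.2924
k=3: u−w=2.2780, u+w=6.4700; √(b/2)=4.1292, √(2b)=8.2583; F=4.1292×2.278=9.4062, v=6.4700/8.2583=0.7835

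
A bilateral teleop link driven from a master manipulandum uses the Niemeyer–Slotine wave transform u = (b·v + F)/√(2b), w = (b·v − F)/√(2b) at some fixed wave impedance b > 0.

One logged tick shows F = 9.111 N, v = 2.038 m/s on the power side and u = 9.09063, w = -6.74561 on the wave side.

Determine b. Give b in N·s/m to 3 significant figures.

u + w = 2.3450;  u + w = √(2b)·v, so √(2b) = 2.3450/2.038 = 1.1506.
b = (√(2b))²/2 = 1.3240/2 = 0.6620.
(Check via u − w = 2F/√(2b): u − w = 15.8362, 2F/√(2b) = 15.8363.)

b = 0.662 N·s/m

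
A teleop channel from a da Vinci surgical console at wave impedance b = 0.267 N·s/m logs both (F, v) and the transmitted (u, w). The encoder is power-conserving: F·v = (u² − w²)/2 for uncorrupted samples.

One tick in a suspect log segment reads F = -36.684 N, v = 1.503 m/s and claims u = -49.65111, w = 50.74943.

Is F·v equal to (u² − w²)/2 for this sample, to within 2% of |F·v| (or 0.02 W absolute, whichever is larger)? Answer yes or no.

yes

F·v = (-36.684)×1.503 = -55.1361 W.
(u² − w²)/2 = (2465.2327 − 2575.5046)/2 = -55.1360 W.
|Δ| = 0.0001;  2% of max(1, |F·v|) = 1.1027.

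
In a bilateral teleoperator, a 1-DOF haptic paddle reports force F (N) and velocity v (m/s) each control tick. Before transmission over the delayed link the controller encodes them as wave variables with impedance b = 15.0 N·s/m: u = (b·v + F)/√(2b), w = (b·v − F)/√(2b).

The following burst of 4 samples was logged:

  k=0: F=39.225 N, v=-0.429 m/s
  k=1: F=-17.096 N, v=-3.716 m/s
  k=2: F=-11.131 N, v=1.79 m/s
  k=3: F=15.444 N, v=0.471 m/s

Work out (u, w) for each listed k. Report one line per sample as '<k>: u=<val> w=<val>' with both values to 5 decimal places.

k=0: b·v=15.0×(-0.429)=-6.43500; √(2b)=5.47723; u=(-6.43500+39.225)/5.47723=5.98661, w=(-6.43500−39.225)/5.47723=-8.33634
k=1: b·v=15.0×(-3.716)=-55.74000; √(2b)=5.47723; u=(-55.74000+(-17.096))/5.47723=-13.29797, w=(-55.74000−(-17.096))/5.47723=-7.05540
k=2: b·v=15.0×1.79=26.85000; √(2b)=5.47723; u=(26.85000+(-11.131))/5.47723=2.86988, w=(26.85000−(-11.131))/5.47723=6.93435
k=3: b·v=15.0×0.471=7.06500; √(2b)=5.47723; u=(7.06500+15.444)/5.47723=4.10956, w=(7.06500−15.444)/5.47723=-1.52979

0: u=5.98661 w=-8.33634
1: u=-13.29797 w=-7.05540
2: u=2.86988 w=6.93435
3: u=4.10956 w=-1.52979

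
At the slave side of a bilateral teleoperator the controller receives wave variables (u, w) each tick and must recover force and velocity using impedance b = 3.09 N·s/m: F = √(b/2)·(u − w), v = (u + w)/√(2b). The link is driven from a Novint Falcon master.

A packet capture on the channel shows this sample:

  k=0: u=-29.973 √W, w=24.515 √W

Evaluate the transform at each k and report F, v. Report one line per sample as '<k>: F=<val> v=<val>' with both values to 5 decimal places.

0: F=-67.72751 v=-2.19553

k=0: u−w=-54.48800, u+w=-5.45800; √(b/2)=1.24298, √(2b)=2.48596; F=1.24298×(-54.488)=-67.72751, v=-5.45800/2.48596=-2.19553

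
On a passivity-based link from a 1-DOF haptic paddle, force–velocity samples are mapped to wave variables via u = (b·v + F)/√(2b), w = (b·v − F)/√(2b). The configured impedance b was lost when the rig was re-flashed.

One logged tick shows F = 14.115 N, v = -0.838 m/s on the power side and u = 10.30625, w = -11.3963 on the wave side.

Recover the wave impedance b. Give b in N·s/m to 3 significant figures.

b = 0.846 N·s/m

u + w = -1.09005;  u + w = √(2b)·v, so √(2b) = -1.09005/(-0.838) = 1.30078.
b = (√(2b))²/2 = 1.69202/2 = 0.84601.
(Check via u − w = 2F/√(2b): u − w = 21.70255, 2F/√(2b) = 21.70244.)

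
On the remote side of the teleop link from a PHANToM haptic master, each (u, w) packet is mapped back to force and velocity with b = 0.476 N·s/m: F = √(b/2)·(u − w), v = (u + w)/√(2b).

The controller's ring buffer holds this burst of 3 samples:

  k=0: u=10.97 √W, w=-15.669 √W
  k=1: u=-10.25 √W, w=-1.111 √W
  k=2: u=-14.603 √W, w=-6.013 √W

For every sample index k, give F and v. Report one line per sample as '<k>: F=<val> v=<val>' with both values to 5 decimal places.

0: F=12.99590 v=-4.81601
1: F=-4.45848 v=-11.64389
2: F=-4.19065 v=-21.12934

k=0: u−w=26.63900, u+w=-4.69900; √(b/2)=0.48785, √(2b)=0.97570; F=0.48785×26.639=12.99590, v=-4.69900/0.97570=-4.81601
k=1: u−w=-9.13900, u+w=-11.36100; √(b/2)=0.48785, √(2b)=0.97570; F=0.48785×(-9.139)=-4.45848, v=-11.36100/0.97570=-11.64389
k=2: u−w=-8.59000, u+w=-20.61600; √(b/2)=0.48785, √(2b)=0.97570; F=0.48785×(-8.59)=-4.19065, v=-20.61600/0.97570=-21.12934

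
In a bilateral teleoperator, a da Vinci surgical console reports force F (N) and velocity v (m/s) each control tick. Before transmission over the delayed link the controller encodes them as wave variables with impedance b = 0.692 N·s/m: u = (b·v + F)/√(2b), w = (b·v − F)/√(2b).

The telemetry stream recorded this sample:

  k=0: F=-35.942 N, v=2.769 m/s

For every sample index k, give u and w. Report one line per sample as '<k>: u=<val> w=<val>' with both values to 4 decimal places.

0: u=-28.9228 w=32.1804

k=0: b·v=0.692×2.769=1.9161; √(2b)=1.1764; u=(1.9161+(-35.942))/1.1764=-28.9228, w=(1.9161−(-35.942))/1.1764=32.1804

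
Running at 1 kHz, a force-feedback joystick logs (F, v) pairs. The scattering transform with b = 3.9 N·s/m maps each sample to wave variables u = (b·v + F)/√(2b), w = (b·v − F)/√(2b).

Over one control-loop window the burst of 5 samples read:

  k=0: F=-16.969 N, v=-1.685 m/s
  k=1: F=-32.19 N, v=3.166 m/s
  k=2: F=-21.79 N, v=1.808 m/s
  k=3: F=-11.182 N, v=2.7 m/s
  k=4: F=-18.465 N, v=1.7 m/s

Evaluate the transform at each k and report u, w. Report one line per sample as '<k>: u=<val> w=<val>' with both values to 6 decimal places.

k=0: b·v=3.9×(-1.685)=-6.571500; √(2b)=2.792848; u=(-6.571500+(-16.969))/2.792848=-8.428851, w=(-6.571500−(-16.969))/2.792848=3.722902
k=1: b·v=3.9×3.166=12.347400; √(2b)=2.792848; u=(12.347400+(-32.19))/2.792848=-7.104790, w=(12.347400−(-32.19))/2.792848=15.946947
k=2: b·v=3.9×1.808=7.051200; √(2b)=2.792848; u=(7.051200+(-21.79))/2.792848=-5.277337, w=(7.051200−(-21.79))/2.792848=10.326806
k=3: b·v=3.9×2.7=10.530000; √(2b)=2.792848; u=(10.530000+(-11.182))/2.792848=-0.233453, w=(10.530000−(-11.182))/2.792848=7.774143
k=4: b·v=3.9×1.7=6.630000; √(2b)=2.792848; u=(6.630000+(-18.465))/2.792848=-4.237610, w=(6.630000−(-18.465))/2.792848=8.985451

0: u=-8.428851 w=3.722902
1: u=-7.104790 w=15.946947
2: u=-5.277337 w=10.326806
3: u=-0.233453 w=7.774143
4: u=-4.237610 w=8.985451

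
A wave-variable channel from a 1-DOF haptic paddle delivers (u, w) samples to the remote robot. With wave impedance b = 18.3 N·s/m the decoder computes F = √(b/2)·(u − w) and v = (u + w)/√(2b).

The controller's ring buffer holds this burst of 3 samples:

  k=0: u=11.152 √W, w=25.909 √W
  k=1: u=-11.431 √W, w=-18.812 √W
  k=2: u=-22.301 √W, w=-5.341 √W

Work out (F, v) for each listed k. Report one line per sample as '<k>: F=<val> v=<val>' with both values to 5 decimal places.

k=0: u−w=-14.75700, u+w=37.06100; √(b/2)=3.02490, √(2b)=6.04979; F=3.02490×(-14.757)=-44.63840, v=37.06100/6.04979=6.12599
k=1: u−w=7.38100, u+w=-30.24300; √(b/2)=3.02490, √(2b)=6.04979; F=3.02490×7.381=22.32676, v=-30.24300/6.04979=-4.99901
k=2: u−w=-16.96000, u+w=-27.64200; √(b/2)=3.02490, √(2b)=6.04979; F=3.02490×(-16.96)=-51.30225, v=-27.64200/6.04979=-4.56908

0: F=-44.63840 v=6.12599
1: F=22.32676 v=-4.99901
2: F=-51.30225 v=-4.56908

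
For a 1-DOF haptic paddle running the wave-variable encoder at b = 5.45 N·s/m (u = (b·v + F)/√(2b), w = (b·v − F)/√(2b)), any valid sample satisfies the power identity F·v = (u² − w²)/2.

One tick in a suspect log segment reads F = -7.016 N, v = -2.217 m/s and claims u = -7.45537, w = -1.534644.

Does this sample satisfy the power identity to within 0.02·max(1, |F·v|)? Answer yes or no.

no

F·v = (-7.016)×(-2.217) = 15.554472 W.
(u² − w²)/2 = (55.582542 − 2.355132)/2 = 26.613705 W.
|Δ| = 11.059233;  2% of max(1, |F·v|) = 0.311089.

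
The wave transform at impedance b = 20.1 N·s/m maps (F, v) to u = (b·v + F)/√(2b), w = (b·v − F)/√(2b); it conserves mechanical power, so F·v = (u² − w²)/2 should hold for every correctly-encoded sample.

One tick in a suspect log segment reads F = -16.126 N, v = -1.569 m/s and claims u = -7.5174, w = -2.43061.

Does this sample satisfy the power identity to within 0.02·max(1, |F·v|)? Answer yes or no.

F·v = (-16.126)×(-1.569) = 25.30169 W.
(u² − w²)/2 = (56.51130 − 5.90786)/2 = 25.30172 W.
|Δ| = 0.00002;  2% of max(1, |F·v|) = 0.50603.

yes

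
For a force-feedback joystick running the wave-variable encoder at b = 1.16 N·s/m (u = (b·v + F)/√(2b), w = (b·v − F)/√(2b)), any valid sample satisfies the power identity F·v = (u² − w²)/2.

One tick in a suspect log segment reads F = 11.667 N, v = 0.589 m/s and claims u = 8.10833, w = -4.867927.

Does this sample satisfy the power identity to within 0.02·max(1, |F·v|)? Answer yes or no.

no

F·v = 11.667×0.589 = 6.871863 W.
(u² − w²)/2 = (65.745015 − 23.696713)/2 = 21.024151 W.
|Δ| = 14.152288;  2% of max(1, |F·v|) = 0.137437.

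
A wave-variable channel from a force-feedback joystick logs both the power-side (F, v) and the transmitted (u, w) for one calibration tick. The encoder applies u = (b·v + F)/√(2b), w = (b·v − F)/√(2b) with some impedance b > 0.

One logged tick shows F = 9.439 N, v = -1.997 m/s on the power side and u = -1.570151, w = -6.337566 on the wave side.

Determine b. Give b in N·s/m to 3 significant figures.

b = 7.84 N·s/m

u + w = -7.907717;  u + w = √(2b)·v, so √(2b) = -7.907717/(-1.997) = 3.959798.
b = (√(2b))²/2 = 15.680002/2 = 7.840001.
(Check via u − w = 2F/√(2b): u − w = 4.767415, 2F/√(2b) = 4.767415.)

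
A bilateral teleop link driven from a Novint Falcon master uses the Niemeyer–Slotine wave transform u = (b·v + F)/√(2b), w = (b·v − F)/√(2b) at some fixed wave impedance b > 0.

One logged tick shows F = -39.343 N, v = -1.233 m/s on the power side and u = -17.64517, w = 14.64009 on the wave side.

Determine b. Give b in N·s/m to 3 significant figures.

b = 2.97 N·s/m

u + w = -3.0051;  u + w = √(2b)·v, so √(2b) = -3.0051/(-1.233) = 2.4372.
b = (√(2b))²/2 = 5.9400/2 = 2.9700.
(Check via u − w = 2F/√(2b): u − w = -32.2853, 2F/√(2b) = -32.2853.)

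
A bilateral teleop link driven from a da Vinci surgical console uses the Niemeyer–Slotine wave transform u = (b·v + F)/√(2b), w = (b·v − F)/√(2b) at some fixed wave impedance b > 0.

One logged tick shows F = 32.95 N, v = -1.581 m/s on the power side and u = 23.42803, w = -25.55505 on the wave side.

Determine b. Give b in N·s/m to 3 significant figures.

u + w = -2.1270;  u + w = √(2b)·v, so √(2b) = -2.1270/(-1.581) = 1.3454.
b = (√(2b))²/2 = 1.8100/2 = 0.9050.
(Check via u − w = 2F/√(2b): u − w = 48.9831, 2F/√(2b) = 48.9830.)

b = 0.905 N·s/m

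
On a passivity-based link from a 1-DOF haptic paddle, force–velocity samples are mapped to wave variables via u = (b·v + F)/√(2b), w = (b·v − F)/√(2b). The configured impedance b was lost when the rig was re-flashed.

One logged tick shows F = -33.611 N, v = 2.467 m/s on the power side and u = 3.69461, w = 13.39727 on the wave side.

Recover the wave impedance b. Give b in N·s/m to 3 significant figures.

u + w = 17.09188;  u + w = √(2b)·v, so √(2b) = 17.09188/2.467 = 6.92820.
b = (√(2b))²/2 = 48.00001/2 = 24.00001.
(Check via u − w = 2F/√(2b): u − w = -9.70266, 2F/√(2b) = -9.70266.)

b = 24 N·s/m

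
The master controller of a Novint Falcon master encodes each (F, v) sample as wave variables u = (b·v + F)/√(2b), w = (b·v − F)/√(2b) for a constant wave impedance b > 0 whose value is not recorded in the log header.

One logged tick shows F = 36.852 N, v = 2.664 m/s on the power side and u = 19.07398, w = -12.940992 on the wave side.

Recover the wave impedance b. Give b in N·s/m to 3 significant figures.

b = 2.65 N·s/m

u + w = 6.132988;  u + w = √(2b)·v, so √(2b) = 6.132988/2.664 = 2.302173.
b = (√(2b))²/2 = 5.299999/2 = 2.650000.
(Check via u − w = 2F/√(2b): u − w = 32.014972, 2F/√(2b) = 32.014975.)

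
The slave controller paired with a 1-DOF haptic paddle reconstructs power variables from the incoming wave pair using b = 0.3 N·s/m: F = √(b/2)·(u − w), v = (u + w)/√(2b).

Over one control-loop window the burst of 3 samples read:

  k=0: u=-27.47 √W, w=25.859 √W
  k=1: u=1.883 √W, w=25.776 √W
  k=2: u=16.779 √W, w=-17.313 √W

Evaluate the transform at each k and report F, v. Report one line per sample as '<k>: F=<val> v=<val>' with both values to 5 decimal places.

k=0: u−w=-53.32900, u+w=-1.61100; √(b/2)=0.38730, √(2b)=0.77460; F=0.38730×(-53.329)=-20.65423, v=-1.61100/0.77460=-2.07979
k=1: u−w=-23.89300, u+w=27.65900; √(b/2)=0.38730, √(2b)=0.77460; F=0.38730×(-23.893)=-9.25372, v=27.65900/0.77460=35.70762
k=2: u−w=34.09200, u+w=-0.53400; √(b/2)=0.38730, √(2b)=0.77460; F=0.38730×34.092=13.20377, v=-0.53400/0.77460=-0.68939

0: F=-20.65423 v=-2.07979
1: F=-9.25372 v=35.70762
2: F=13.20377 v=-0.68939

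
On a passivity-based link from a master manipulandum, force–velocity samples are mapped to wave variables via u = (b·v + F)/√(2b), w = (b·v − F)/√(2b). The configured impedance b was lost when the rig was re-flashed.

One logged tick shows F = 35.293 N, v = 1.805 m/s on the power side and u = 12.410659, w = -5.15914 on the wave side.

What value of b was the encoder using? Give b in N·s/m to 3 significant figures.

b = 8.07 N·s/m

u + w = 7.251519;  u + w = √(2b)·v, so √(2b) = 7.251519/1.805 = 4.017462.
b = (√(2b))²/2 = 16.140001/2 = 8.070001.
(Check via u − w = 2F/√(2b): u − w = 17.569799, 2F/√(2b) = 17.569799.)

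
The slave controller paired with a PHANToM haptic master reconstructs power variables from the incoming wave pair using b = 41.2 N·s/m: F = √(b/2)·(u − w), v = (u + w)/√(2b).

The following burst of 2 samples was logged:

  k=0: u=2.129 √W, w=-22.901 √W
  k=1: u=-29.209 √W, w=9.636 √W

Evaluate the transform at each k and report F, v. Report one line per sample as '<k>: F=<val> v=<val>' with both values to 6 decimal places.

k=0: u−w=25.030000, u+w=-20.772000; √(b/2)=4.538722, √(2b)=9.077445; F=4.538722×25.03=113.604219, v=-20.772000/9.077445=-2.288309
k=1: u−w=-38.845000, u+w=-19.573000; √(b/2)=4.538722, √(2b)=9.077445; F=4.538722×(-38.845)=-176.306667, v=-19.573000/9.077445=-2.156224

0: F=113.604219 v=-2.288309
1: F=-176.306667 v=-2.156224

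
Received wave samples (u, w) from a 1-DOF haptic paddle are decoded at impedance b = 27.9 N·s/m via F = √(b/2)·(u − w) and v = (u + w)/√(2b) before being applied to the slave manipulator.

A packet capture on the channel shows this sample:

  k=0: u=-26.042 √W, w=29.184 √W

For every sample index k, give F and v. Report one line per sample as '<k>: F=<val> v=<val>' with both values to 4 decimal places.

k=0: u−w=-55.2260, u+w=3.1420; √(b/2)=3.7350, √(2b)=7.4699; F=3.7350×(-55.226)=-206.2674, v=3.1420/7.4699=0.4206

0: F=-206.2674 v=0.4206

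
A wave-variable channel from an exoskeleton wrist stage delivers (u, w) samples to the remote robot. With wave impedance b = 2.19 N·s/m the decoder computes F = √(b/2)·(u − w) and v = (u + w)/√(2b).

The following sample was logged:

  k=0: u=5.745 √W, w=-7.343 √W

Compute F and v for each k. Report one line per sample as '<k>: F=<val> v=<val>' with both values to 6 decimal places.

k=0: u−w=13.088000, u+w=-1.598000; √(b/2)=1.046422, √(2b)=2.092845; F=1.046422×13.088=13.695577, v=-1.598000/2.092845=-0.763554

0: F=13.695577 v=-0.763554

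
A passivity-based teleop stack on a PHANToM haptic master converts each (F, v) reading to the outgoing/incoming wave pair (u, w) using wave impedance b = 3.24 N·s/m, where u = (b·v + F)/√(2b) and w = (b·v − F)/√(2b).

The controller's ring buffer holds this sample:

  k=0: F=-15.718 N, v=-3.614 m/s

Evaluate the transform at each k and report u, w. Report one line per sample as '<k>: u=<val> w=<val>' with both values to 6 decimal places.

0: u=-10.774485 w=1.574743

k=0: b·v=3.24×(-3.614)=-11.709360; √(2b)=2.545584; u=(-11.709360+(-15.718))/2.545584=-10.774485, w=(-11.709360−(-15.718))/2.545584=1.574743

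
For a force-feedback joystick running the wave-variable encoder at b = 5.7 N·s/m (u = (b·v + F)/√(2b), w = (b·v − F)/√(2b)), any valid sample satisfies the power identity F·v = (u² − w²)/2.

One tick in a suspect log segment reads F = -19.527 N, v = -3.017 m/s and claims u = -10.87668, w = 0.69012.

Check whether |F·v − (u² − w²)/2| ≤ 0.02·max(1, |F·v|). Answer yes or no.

yes

F·v = (-19.527)×(-3.017) = 58.9130 W.
(u² − w²)/2 = (118.3022 − 0.4763)/2 = 58.9130 W.
|Δ| = 0.0000;  2% of max(1, |F·v|) = 1.1783.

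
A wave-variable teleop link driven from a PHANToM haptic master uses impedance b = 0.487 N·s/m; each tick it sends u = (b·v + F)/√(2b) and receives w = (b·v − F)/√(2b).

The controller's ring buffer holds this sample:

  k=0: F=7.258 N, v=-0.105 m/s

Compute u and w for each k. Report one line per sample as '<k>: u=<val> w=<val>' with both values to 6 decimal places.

k=0: b·v=0.487×(-0.105)=-0.051135; √(2b)=0.986914; u=(-0.051135+7.258)/0.986914=7.302422, w=(-0.051135−7.258)/0.986914=-7.406048

0: u=7.302422 w=-7.406048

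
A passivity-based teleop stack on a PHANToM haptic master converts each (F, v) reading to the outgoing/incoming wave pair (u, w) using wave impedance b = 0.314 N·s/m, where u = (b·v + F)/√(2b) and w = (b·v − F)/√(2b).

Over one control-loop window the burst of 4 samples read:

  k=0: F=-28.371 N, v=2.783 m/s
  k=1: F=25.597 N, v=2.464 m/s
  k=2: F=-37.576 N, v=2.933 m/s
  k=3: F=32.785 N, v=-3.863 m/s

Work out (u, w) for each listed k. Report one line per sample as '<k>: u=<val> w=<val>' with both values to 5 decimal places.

k=0: b·v=0.314×2.783=0.87386; √(2b)=0.79246; u=(0.87386+(-28.371))/0.79246=-34.69826, w=(0.87386−(-28.371))/0.79246=36.90369
k=1: b·v=0.314×2.464=0.77370; √(2b)=0.79246; u=(0.77370+25.597)/0.79246=33.27682, w=(0.77370−25.597)/0.79246=-31.32418
k=2: b·v=0.314×2.933=0.92096; √(2b)=0.79246; u=(0.92096+(-37.576))/0.79246=-46.25449, w=(0.92096−(-37.576))/0.79246=48.57878
k=3: b·v=0.314×(-3.863)=-1.21298; √(2b)=0.79246; u=(-1.21298+32.785)/0.79246=39.84029, w=(-1.21298−32.785)/0.79246=-42.90158

0: u=-34.69826 w=36.90369
1: u=33.27682 w=-31.32418
2: u=-46.25449 w=48.57878
3: u=39.84029 w=-42.90158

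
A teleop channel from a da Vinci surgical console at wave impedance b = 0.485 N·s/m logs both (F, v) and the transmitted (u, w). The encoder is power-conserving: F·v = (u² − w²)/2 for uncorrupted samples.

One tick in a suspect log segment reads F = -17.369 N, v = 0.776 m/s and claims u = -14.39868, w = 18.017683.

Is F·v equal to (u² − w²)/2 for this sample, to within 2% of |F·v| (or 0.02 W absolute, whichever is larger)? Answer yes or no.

F·v = (-17.369)×0.776 = -13.478344 W.
(u² − w²)/2 = (207.321986 − 324.636901)/2 = -58.657457 W.
|Δ| = 45.179113;  2% of max(1, |F·v|) = 0.269567.

no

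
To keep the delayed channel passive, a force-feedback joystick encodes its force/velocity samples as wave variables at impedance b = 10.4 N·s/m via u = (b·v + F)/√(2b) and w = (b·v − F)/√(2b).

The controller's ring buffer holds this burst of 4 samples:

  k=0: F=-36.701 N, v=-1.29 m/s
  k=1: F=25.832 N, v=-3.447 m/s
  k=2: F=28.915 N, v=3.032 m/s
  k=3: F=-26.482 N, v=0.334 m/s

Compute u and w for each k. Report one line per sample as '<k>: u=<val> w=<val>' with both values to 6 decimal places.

k=0: b·v=10.4×(-1.29)=-13.416000; √(2b)=4.560702; u=(-13.416000+(-36.701))/4.560702=-10.988879, w=(-13.416000−(-36.701))/4.560702=5.105574
k=1: b·v=10.4×(-3.447)=-35.848800; √(2b)=4.560702; u=(-35.848800+25.832)/4.560702=-2.196329, w=(-35.848800−25.832)/4.560702=-13.524410
k=2: b·v=10.4×3.032=31.532800; √(2b)=4.560702; u=(31.532800+28.915)/4.560702=13.254057, w=(31.532800−28.915)/4.560702=0.573991
k=3: b·v=10.4×0.334=3.473600; √(2b)=4.560702; u=(3.473600+(-26.482))/4.560702=-5.044925, w=(3.473600−(-26.482))/4.560702=6.568200

0: u=-10.988879 w=5.105574
1: u=-2.196329 w=-13.524410
2: u=13.254057 w=0.573991
3: u=-5.044925 w=6.568200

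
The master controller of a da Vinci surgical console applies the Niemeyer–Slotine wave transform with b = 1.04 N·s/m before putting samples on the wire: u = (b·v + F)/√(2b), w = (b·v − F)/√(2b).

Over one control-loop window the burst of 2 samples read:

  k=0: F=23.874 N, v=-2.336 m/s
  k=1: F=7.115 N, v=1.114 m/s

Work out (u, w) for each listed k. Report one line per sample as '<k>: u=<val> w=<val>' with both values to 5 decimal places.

0: u=14.86913 w=-18.23815
1: u=5.73668 w=-4.13005

k=0: b·v=1.04×(-2.336)=-2.42944; √(2b)=1.44222; u=(-2.42944+23.874)/1.44222=14.86913, w=(-2.42944−23.874)/1.44222=-18.23815
k=1: b·v=1.04×1.114=1.15856; √(2b)=1.44222; u=(1.15856+7.115)/1.44222=5.73668, w=(1.15856−7.115)/1.44222=-4.13005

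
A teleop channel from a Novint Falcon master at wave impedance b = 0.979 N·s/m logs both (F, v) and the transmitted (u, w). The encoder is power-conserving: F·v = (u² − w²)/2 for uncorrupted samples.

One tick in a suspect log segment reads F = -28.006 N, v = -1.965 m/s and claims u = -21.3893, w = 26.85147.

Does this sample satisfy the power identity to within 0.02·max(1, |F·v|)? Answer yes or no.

no

F·v = (-28.006)×(-1.965) = 55.03179 W.
(u² − w²)/2 = (457.50215 − 721.00144)/2 = -131.74964 W.
|Δ| = 186.78143;  2% of max(1, |F·v|) = 1.10064.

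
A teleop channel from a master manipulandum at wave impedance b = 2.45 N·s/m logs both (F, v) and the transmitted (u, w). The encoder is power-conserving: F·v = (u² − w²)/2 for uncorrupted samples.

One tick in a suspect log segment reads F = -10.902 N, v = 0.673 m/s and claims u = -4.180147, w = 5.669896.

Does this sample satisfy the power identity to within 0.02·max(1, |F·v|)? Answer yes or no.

F·v = (-10.902)×0.673 = -7.337046 W.
(u² − w²)/2 = (17.473629 − 32.147721)/2 = -7.337046 W.
|Δ| = 0.000000;  2% of max(1, |F·v|) = 0.146741.

yes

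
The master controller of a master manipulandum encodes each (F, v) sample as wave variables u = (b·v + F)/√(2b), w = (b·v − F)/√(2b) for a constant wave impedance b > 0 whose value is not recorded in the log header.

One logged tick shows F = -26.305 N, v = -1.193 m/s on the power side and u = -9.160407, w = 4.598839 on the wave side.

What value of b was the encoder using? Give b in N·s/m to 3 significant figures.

b = 7.31 N·s/m

u + w = -4.561568;  u + w = √(2b)·v, so √(2b) = -4.561568/(-1.193) = 3.823611.
b = (√(2b))²/2 = 14.620002/2 = 7.310001.
(Check via u − w = 2F/√(2b): u − w = -13.759246, 2F/√(2b) = -13.759245.)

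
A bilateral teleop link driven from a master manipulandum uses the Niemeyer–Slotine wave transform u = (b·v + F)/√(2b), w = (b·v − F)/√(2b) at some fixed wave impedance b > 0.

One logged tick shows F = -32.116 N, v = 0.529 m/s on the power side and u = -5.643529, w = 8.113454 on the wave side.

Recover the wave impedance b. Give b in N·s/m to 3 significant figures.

u + w = 2.469925;  u + w = √(2b)·v, so √(2b) = 2.469925/0.529 = 4.669045.
b = (√(2b))²/2 = 21.799985/2 = 10.899992.
(Check via u − w = 2F/√(2b): u − w = -13.756983, 2F/√(2b) = -13.756988.)

b = 10.9 N·s/m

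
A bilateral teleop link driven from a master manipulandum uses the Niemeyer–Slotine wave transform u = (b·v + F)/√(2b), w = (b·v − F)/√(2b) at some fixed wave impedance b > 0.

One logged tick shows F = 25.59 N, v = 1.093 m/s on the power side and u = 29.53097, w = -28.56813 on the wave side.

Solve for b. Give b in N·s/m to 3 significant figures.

b = 0.388 N·s/m

u + w = 0.96284;  u + w = √(2b)·v, so √(2b) = 0.96284/1.093 = 0.88091.
b = (√(2b))²/2 = 0.77601/2 = 0.38801.
(Check via u − w = 2F/√(2b): u − w = 58.09910, 2F/√(2b) = 58.09869.)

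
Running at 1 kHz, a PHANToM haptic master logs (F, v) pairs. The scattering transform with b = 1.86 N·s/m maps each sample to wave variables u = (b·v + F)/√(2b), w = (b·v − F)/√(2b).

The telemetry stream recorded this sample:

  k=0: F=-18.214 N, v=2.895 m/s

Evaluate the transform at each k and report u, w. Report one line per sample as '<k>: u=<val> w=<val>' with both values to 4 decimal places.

k=0: b·v=1.86×2.895=5.3847; √(2b)=1.9287; u=(5.3847+(-18.214))/1.9287=-6.6517, w=(5.3847−(-18.214))/1.9287=12.2354

0: u=-6.6517 w=12.2354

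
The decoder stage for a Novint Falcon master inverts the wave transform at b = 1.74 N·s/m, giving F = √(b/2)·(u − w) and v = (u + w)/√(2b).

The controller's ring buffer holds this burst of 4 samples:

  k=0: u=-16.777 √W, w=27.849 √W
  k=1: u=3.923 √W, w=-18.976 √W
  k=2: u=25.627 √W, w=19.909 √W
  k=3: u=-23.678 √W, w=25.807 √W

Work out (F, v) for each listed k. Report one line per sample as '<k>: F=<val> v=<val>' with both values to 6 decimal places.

0: F=-41.624362 v=5.935215
1: F=21.358765 v=-8.069255
2: F=5.333395 v=24.409858
3: F=-46.156535 v=1.141264

k=0: u−w=-44.626000, u+w=11.072000; √(b/2)=0.932738, √(2b)=1.865476; F=0.932738×(-44.626)=-41.624362, v=11.072000/1.865476=5.935215
k=1: u−w=22.899000, u+w=-15.053000; √(b/2)=0.932738, √(2b)=1.865476; F=0.932738×22.899=21.358765, v=-15.053000/1.865476=-8.069255
k=2: u−w=5.718000, u+w=45.536000; √(b/2)=0.932738, √(2b)=1.865476; F=0.932738×5.718=5.333395, v=45.536000/1.865476=24.409858
k=3: u−w=-49.485000, u+w=2.129000; √(b/2)=0.932738, √(2b)=1.865476; F=0.932738×(-49.485)=-46.156535, v=2.129000/1.865476=1.141264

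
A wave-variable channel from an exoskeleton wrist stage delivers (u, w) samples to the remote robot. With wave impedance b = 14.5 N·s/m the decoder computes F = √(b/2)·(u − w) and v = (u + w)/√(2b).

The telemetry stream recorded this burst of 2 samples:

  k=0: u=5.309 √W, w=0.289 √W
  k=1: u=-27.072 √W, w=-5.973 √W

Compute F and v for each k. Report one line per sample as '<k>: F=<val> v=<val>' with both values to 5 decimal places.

k=0: u−w=5.02000, u+w=5.59800; √(b/2)=2.69258, √(2b)=5.38516; F=2.69258×5.02=13.51676, v=5.59800/5.38516=1.03952
k=1: u−w=-21.09900, u+w=-33.04500; √(b/2)=2.69258, √(2b)=5.38516; F=2.69258×(-21.099)=-56.81080, v=-33.04500/5.38516=-6.13630

0: F=13.51676 v=1.03952
1: F=-56.81080 v=-6.13630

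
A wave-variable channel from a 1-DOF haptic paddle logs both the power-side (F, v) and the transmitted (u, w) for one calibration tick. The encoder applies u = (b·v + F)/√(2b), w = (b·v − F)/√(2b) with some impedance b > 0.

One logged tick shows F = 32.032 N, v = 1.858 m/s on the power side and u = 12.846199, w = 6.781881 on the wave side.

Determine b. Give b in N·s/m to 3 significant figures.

b = 55.8 N·s/m

u + w = 19.628080;  u + w = √(2b)·v, so √(2b) = 19.628080/1.858 = 10.564090.
b = (√(2b))²/2 = 111.600006/2 = 55.800003.
(Check via u − w = 2F/√(2b): u − w = 6.064318, 2F/√(2b) = 6.064318.)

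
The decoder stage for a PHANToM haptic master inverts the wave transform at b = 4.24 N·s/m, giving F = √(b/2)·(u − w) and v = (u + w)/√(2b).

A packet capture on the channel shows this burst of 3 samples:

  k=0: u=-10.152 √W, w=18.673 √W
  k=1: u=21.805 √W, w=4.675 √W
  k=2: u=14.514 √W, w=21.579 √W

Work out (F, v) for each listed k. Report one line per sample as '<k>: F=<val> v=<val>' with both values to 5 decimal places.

0: F=-41.96983 v=2.92612
1: F=24.94166 v=9.09327
2: F=-10.28680 v=12.39439

k=0: u−w=-28.82500, u+w=8.52100; √(b/2)=1.45602, √(2b)=2.91204; F=1.45602×(-28.825)=-41.96983, v=8.52100/2.91204=2.92612
k=1: u−w=17.13000, u+w=26.48000; √(b/2)=1.45602, √(2b)=2.91204; F=1.45602×17.13=24.94166, v=26.48000/2.91204=9.09327
k=2: u−w=-7.06500, u+w=36.09300; √(b/2)=1.45602, √(2b)=2.91204; F=1.45602×(-7.065)=-10.28680, v=36.09300/2.91204=12.39439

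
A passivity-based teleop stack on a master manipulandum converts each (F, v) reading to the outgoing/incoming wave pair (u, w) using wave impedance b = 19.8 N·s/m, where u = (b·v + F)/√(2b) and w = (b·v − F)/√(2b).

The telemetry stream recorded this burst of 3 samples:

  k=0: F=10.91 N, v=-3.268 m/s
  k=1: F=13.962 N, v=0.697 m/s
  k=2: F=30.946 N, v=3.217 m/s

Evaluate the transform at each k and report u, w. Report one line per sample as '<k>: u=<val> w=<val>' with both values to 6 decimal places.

k=0: b·v=19.8×(-3.268)=-64.706400; √(2b)=6.292853; u=(-64.706400+10.91)/6.292853=-8.548809, w=(-64.706400−10.91)/6.292853=-12.016235
k=1: b·v=19.8×0.697=13.800600; √(2b)=6.292853; u=(13.800600+13.962)/6.292853=4.411767, w=(13.800600−13.962)/6.292853=-0.025648
k=2: b·v=19.8×3.217=63.696600; √(2b)=6.292853; u=(63.696600+30.946)/6.292853=15.039696, w=(63.696600−30.946)/6.292853=5.204412

0: u=-8.548809 w=-12.016235
1: u=4.411767 w=-0.025648
2: u=15.039696 w=5.204412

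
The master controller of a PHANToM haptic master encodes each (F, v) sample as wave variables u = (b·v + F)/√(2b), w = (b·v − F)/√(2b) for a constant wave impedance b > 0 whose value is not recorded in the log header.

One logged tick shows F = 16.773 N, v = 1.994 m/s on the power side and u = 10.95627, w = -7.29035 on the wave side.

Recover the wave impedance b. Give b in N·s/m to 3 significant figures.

u + w = 3.66592;  u + w = √(2b)·v, so √(2b) = 3.66592/1.994 = 1.83848.
b = (√(2b))²/2 = 3.37999/2 = 1.69000.
(Check via u − w = 2F/√(2b): u − w = 18.24662, 2F/√(2b) = 18.24664.)

b = 1.69 N·s/m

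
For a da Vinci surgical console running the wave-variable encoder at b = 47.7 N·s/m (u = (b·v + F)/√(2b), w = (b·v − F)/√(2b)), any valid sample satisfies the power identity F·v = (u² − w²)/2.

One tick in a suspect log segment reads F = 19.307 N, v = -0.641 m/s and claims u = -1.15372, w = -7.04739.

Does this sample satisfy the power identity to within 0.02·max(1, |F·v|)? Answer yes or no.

no

F·v = 19.307×(-0.641) = -12.37579 W.
(u² − w²)/2 = (1.33107 − 49.66571)/2 = -24.16732 W.
|Δ| = 11.79153;  2% of max(1, |F·v|) = 0.24752.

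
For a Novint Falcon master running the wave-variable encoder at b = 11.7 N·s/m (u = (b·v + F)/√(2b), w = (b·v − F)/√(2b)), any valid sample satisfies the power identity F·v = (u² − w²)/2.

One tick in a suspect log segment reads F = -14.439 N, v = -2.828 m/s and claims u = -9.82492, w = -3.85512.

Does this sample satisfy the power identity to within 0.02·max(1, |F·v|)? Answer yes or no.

F·v = (-14.439)×(-2.828) = 40.83349 W.
(u² − w²)/2 = (96.52905 − 14.86195)/2 = 40.83355 W.
|Δ| = 0.00006;  2% of max(1, |F·v|) = 0.81667.

yes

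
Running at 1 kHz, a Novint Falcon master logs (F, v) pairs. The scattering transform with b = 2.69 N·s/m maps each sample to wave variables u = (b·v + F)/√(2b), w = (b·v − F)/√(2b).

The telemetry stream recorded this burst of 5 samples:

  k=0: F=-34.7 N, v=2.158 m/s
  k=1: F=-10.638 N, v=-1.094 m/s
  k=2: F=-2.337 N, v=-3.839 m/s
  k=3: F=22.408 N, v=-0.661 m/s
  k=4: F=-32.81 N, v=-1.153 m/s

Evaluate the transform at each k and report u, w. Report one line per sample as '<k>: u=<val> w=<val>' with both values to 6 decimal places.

k=0: b·v=2.69×2.158=5.805020; √(2b)=2.319483; u=(5.805020+(-34.7))/2.319483=-12.457510, w=(5.805020−(-34.7))/2.319483=17.462954
k=1: b·v=2.69×(-1.094)=-2.942860; √(2b)=2.319483; u=(-2.942860+(-10.638))/2.319483=-5.855125, w=(-2.942860−(-10.638))/2.319483=3.317610
k=2: b·v=2.69×(-3.839)=-10.326910; √(2b)=2.319483; u=(-10.326910+(-2.337))/2.319483=-5.459799, w=(-10.326910−(-2.337))/2.319483=-3.444695
k=3: b·v=2.69×(-0.661)=-1.778090; √(2b)=2.319483; u=(-1.778090+22.408)/2.319483=8.894186, w=(-1.778090−22.408)/2.319483=-10.427364
k=4: b·v=2.69×(-1.153)=-3.101570; √(2b)=2.319483; u=(-3.101570+(-32.81))/2.319483=-15.482577, w=(-3.101570−(-32.81))/2.319483=12.808214

0: u=-12.457510 w=17.462954
1: u=-5.855125 w=3.317610
2: u=-5.459799 w=-3.444695
3: u=8.894186 w=-10.427364
4: u=-15.482577 w=12.808214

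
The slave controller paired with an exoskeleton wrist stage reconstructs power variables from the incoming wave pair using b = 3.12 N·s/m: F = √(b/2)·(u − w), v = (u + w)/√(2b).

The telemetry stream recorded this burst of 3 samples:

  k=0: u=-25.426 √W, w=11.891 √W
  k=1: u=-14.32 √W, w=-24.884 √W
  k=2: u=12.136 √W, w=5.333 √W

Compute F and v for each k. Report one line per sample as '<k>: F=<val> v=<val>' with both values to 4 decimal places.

k=0: u−w=-37.3170, u+w=-13.5350; √(b/2)=1.2490, √(2b)=2.4980; F=1.2490×(-37.317)=-46.6089, v=-13.5350/2.4980=-5.4183
k=1: u−w=10.5640, u+w=-39.2040; √(b/2)=1.2490, √(2b)=2.4980; F=1.2490×10.564=13.1944, v=-39.2040/2.4980=-15.6942
k=2: u−w=6.8030, u+w=17.4690; √(b/2)=1.2490, √(2b)=2.4980; F=1.2490×6.803=8.4969, v=17.4690/2.4980=6.9932

0: F=-46.6089 v=-5.4183
1: F=13.1944 v=-15.6942
2: F=8.4969 v=6.9932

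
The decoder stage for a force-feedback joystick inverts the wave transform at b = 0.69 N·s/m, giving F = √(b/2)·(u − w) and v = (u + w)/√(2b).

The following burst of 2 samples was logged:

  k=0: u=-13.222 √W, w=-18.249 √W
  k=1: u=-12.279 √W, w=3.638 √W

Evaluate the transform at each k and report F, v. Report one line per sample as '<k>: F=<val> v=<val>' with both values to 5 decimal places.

0: F=2.95269 v=-26.78989
1: F=-9.34912 v=-7.35571

k=0: u−w=5.02700, u+w=-31.47100; √(b/2)=0.58737, √(2b)=1.17473; F=0.58737×5.027=2.95269, v=-31.47100/1.17473=-26.78989
k=1: u−w=-15.91700, u+w=-8.64100; √(b/2)=0.58737, √(2b)=1.17473; F=0.58737×(-15.917)=-9.34912, v=-8.64100/1.17473=-7.35571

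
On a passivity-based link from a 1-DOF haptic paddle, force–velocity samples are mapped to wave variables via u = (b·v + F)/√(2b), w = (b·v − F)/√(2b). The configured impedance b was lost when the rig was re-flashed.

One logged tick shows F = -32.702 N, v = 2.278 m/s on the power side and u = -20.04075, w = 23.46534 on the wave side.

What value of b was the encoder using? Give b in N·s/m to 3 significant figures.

b = 1.13 N·s/m

u + w = 3.4246;  u + w = √(2b)·v, so √(2b) = 3.4246/2.278 = 1.5033.
b = (√(2b))²/2 = 2.2600/2 = 1.1300.
(Check via u − w = 2F/√(2b): u − w = -43.5061, 2F/√(2b) = -43.5060.)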